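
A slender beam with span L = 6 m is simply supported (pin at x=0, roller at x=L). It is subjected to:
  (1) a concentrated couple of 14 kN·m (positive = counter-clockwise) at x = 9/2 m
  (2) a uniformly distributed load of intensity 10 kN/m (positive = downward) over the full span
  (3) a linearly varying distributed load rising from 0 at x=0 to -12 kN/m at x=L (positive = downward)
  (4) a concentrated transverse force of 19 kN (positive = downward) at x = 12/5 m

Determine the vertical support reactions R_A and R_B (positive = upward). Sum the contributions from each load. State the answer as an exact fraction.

Load 1 — applied couple M₀=14 kN·m at a=9/2 m (b=L-a=3/2):
  R_A = M₀/L = 14/6 = 7/3 kN
  R_B = -M₀/L = -14/6 = -7/3 kN
Load 2 — uniform load w=10 kN/m over full span:
  R_A = wL/2 = 10·6/2 = 30 kN
  R_B = wL/2 = 10·6/2 = 30 kN
Load 3 — triangular load w₀=-12 kN/m (0→w₀ over full span):
  R_A = w₀L/6 = (-12)·6/6 = -12 kN
  R_B = w₀L/3 = (-12)·6/3 = -24 kN
Load 4 — point force P=19 kN at a=12/5 m (b=L-a=18/5):
  R_A = Pb/L = 19·(18/5)/6 = 57/5 kN
  R_B = Pa/L = 19·(12/5)/6 = 38/5 kN
Superposition: R_A = 476/15 kN, R_B = 169/15 kN

R_A = 476/15 kN, R_B = 169/15 kN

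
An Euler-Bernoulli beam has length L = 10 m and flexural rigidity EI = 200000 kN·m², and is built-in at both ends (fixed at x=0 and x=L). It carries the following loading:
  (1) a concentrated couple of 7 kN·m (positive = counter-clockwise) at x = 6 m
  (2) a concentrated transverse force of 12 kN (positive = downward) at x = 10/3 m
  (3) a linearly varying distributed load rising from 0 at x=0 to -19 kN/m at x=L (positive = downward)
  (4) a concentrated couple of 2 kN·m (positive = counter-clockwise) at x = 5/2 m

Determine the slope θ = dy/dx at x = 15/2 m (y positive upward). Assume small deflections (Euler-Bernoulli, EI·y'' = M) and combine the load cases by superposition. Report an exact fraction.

θ(15/2) = -81131/256000000 rad

Load 1 — applied couple M₀=7 kN·m at a=6 m (b=L-a=4):
  θ_1 = (R_Ax²/2 - M_Ax - M₀(x-a))/EI  [x>a] with R_A=126/125, M_A=56/25 = ((126/125)·(15/2)²/2 - (56/25)·(15/2) - 7·((15/2)-6))/200000 = 21/4000000 rad
Load 2 — point force P=12 kN at a=10/3 m (b=L-a=20/3):
  θ_2 = Pa²(L-x)(2bL-(3b+a)(L-x))/(2L³EI)  [x>a] = 12·(10/3)²·(10-(15/2))·(2·(20/3)·10-(3·(20/3)+(10/3))·(10-(15/2)))/(2·10³·200000) = 1/16000 rad
Load 3 — triangular load w₀=-19 kN/m (0→w₀ over full span):
  θ_3 = -w₀(2x(L-x)(L-2x)(x+2L)+x²(L-x)²)/(120LEI) = -(-19)·(2·(15/2)·(10-(15/2))·(10-2·(15/2))·((15/2)+2·10)+(15/2)²·(10-(15/2))²)/(120·10·200000) = -779/2048000 rad
Load 4 — applied couple M₀=2 kN·m at a=5/2 m (b=L-a=15/2):
  θ_4 = (R_Ax²/2 - M_Ax - M₀(x-a))/EI  [x>a] with R_A=9/40, M_A=-3/8 = ((9/40)·(15/2)²/2 - (-3/8)·(15/2) - 2·((15/2)-(5/2)))/200000 = -11/2560000 rad
Superposition: θ = Σ θ_i = -81131/256000000 rad ≈ -0.000317 rad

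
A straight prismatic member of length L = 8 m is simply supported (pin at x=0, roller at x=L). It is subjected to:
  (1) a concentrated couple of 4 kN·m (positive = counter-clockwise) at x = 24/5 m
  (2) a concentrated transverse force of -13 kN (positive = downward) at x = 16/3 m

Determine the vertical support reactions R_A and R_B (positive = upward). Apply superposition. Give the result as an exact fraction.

R_A = -23/6 kN, R_B = -55/6 kN

Load 1 — applied couple M₀=4 kN·m at a=24/5 m (b=L-a=16/5):
  R_A = M₀/L = 4/8 = 1/2 kN
  R_B = -M₀/L = -4/8 = -1/2 kN
Load 2 — point force P=-13 kN at a=16/3 m (b=L-a=8/3):
  R_A = Pb/L = (-13)·(8/3)/8 = -13/3 kN
  R_B = Pa/L = (-13)·(16/3)/8 = -26/3 kN
Superposition: R_A = -23/6 kN, R_B = -55/6 kN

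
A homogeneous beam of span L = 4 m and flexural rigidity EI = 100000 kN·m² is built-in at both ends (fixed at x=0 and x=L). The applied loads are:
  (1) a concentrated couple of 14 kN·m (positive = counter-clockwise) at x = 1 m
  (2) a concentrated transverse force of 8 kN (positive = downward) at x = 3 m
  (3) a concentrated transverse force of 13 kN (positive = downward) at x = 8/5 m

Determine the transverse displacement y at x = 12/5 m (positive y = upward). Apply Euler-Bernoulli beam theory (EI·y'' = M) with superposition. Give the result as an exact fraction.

y(12/5) = -10511/585937500 m

Load 1 — applied couple M₀=14 kN·m at a=1 m (b=L-a=3):
  y_1 = (R_Ax³/6 - M_Ax²/2 - M₀(x-a)²/2)/EI  [x>a] with R_A=63/16, M_A=-21/8 = ((63/16)·(12/5)³/6 - (-21/8)·(12/5)²/2 - 14·((12/5)-1)²/2)/100000 = 91/3125000 m
Load 2 — point force P=8 kN at a=3 m (b=L-a=1):
  y_2 = -Pb²x²(3aL-(3a+b)x)/(6L³EI)  [x≤a] = -8·1²·(12/5)²·(3·3·4-(3·3+1)·(12/5))/(6·4³·100000) = -9/625000 m
Load 3 — point force P=13 kN at a=8/5 m (b=L-a=12/5):
  y_3 = -Pa²(L-x)²(3bL-(3b+a)(L-x))/(6L³EI)  [x>a] = -13·(8/5)²·(4-(12/5))²·(3·(12/5)·4-(3·(12/5)+(8/5))·(4-(12/5)))/(6·4³·100000) = -4784/146484375 m
Superposition: y = Σ y_i = -10511/585937500 m ≈ -0.000018 m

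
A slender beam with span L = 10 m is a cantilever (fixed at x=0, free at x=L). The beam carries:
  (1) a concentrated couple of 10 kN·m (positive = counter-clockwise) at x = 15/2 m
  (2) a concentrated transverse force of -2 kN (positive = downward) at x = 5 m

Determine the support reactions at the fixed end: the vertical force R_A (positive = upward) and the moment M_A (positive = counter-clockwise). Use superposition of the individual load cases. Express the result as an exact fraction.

R_A = -2 kN, M_A = -20 kN·m

Load 1 — applied couple M₀=10 kN·m at a=15/2 m (b=L-a=5/2):
  R_A = 0 kN
  M_A = -M₀ = -10 kN·m
Load 2 — point force P=-2 kN at a=5 m (b=L-a=5):
  R_A = P = (-2) = -2 kN
  M_A = Pa = (-2)·5 = -10 kN·m
Superposition: R_A = -2 kN, M_A = -20 kN·m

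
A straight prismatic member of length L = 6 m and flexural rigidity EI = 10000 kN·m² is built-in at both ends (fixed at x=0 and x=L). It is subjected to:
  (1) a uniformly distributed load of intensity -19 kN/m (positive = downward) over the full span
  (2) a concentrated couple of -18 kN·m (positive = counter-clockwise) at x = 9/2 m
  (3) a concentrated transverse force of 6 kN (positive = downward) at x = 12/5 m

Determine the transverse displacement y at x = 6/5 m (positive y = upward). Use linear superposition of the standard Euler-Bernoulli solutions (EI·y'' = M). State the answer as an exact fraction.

Load 1 — uniform load w=-19 kN/m over full span:
  y_1 = -wx²(L-x)²/(24EI) = -(-19)·(6/5)²·(6-(6/5))²/(24·10000) = 1026/390625 m
Load 2 — applied couple M₀=-18 kN·m at a=9/2 m (b=L-a=3/2):
  y_2 = (R_Ax³/6 - M_Ax²/2)/EI  [x≤a] with R_A=-27/8, M_A=-45/8 = ((-27/8)·(6/5)³/6 - (-45/8)·(6/5)²/2)/10000 = 1539/5000000 m
Load 3 — point force P=6 kN at a=12/5 m (b=L-a=18/5):
  y_3 = -Pb²x²(3aL-(3a+b)x)/(6L³EI)  [x≤a] = -6·(18/5)²·(6/5)²·(3·(12/5)·6-(3·(12/5)+(18/5))·(6/5))/(6·6³·10000) = -5103/19531250 m
Superposition: y = Σ y_i = 1670679/625000000 m ≈ 0.002673 m

y(6/5) = 1670679/625000000 m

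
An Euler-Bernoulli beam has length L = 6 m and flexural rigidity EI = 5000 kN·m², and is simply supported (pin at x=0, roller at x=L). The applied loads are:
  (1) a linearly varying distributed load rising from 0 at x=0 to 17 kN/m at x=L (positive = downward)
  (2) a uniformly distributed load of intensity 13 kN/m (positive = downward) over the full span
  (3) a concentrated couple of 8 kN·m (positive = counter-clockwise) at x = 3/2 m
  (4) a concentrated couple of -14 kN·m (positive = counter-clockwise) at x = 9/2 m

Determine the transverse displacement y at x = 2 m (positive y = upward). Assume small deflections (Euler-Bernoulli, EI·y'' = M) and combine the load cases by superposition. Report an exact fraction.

Load 1 — triangular load w₀=17 kN/m (0→w₀ over full span):
  y_1 = -w₀x(7L⁴-10L²x²+3x⁴)/(360LEI) = -17·2·(7·6⁴-10·6²·2²+3·2⁴)/(360·6·5000) = -136/5625 m
Load 2 — uniform load w=13 kN/m over full span:
  y_2 = -wx(L³-2Lx²+x³)/(24EI) = -13·2·(6³-2·6·2²+2³)/(24·5000) = -143/3750 m
Load 3 — applied couple M₀=8 kN·m at a=3/2 m (b=L-a=9/2):
  y_3 = (M₀x³/(6L)-M₀(x-a)²/2+C₁x)/EI  [x>a] with C₁=M₀(3b²-L²)/(6L)=11/2 = (8·2³/(6·6)-8·(2-(3/2))²/2+(11/2)·2)/5000 = 53/22500 m
Load 4 — applied couple M₀=-14 kN·m at a=9/2 m (b=L-a=3/2):
  y_4 = (M₀x³/(6L)+C₁x)/EI  [x≤a] with C₁=M₀(3b²-L²)/(6L)=91/8 = ((-14)·2³/(6·6)+(91/8)·2)/5000 = 707/180000 m
Superposition: y = Σ y_i = -2017/36000 m ≈ -0.056028 m

y(2) = -2017/36000 m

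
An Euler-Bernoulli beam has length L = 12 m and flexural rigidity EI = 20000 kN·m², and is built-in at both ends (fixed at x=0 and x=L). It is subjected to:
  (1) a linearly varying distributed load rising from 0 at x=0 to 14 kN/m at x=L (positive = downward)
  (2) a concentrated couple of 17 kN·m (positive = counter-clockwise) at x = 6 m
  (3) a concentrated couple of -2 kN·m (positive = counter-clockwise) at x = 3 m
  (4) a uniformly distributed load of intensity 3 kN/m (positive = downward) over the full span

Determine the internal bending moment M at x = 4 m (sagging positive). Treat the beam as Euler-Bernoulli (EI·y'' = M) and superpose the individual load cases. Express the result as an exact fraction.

Load 1 — triangular load w₀=14 kN/m (0→w₀ over full span):
  M_1 = 3w₀Lx/20 - w₀L²/30 - w₀x³/(6L) = 3·14·12·4/20 - 14·12²/30 - 14·4³/(6·12) = 952/45 kN·m
Load 2 — applied couple M₀=17 kN·m at a=6 m (b=L-a=6):
  M_2 = R_Ax - M_A  [x≤a] with R_A=17/8, M_A=17/4 = (17/8)·4 - (17/4) = 17/4 kN·m
Load 3 — applied couple M₀=-2 kN·m at a=3 m (b=L-a=9):
  M_3 = R_Ax - M_A - M₀  [x>a] with R_A=-3/16, M_A=3/8 = (-3/16)·4 - (3/8) - (-2) = 7/8 kN·m
Load 4 — uniform load w=3 kN/m over full span:
  M_4 = wLx/2 - wL²/12 - wx²/2 = 3·12·4/2 - 3·12²/12 - 3·4²/2 = 12 kN·m
Superposition: M = Σ M_i = 13781/360 kN·m ≈ 38.280556 kN·m

M(4) = 13781/360 kN·m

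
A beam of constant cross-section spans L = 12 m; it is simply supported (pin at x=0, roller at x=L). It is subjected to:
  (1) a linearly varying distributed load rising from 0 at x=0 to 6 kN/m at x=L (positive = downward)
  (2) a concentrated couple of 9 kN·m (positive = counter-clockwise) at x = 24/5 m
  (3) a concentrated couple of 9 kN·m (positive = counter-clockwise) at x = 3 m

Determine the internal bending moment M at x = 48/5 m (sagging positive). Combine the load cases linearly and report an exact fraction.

M(48/5) = 4734/125 kN·m

Load 1 — triangular load w₀=6 kN/m (0→w₀ over full span):
  M_1 = w₀Lx/6 - w₀x³/(6L) = 6·12·(48/5)/6 - 6·(48/5)³/(6·12) = 5184/125 kN·m
Load 2 — applied couple M₀=9 kN·m at a=24/5 m (b=L-a=36/5):
  M_2 = M₀x/L - M₀  [x>a] = 9·(48/5)/12 - 9 = -9/5 kN·m
Load 3 — applied couple M₀=9 kN·m at a=3 m (b=L-a=9):
  M_3 = M₀x/L - M₀  [x>a] = 9·(48/5)/12 - 9 = -9/5 kN·m
Superposition: M = Σ M_i = 4734/125 kN·m ≈ 37.872000 kN·m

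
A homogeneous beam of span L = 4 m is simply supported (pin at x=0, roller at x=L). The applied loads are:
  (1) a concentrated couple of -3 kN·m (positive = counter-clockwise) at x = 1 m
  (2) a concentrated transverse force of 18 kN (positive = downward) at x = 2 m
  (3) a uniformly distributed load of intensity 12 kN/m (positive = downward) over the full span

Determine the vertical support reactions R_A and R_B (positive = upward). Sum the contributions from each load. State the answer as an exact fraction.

R_A = 129/4 kN, R_B = 135/4 kN

Load 1 — applied couple M₀=-3 kN·m at a=1 m (b=L-a=3):
  R_A = M₀/L = (-3)/4 = -3/4 kN
  R_B = -M₀/L = -(-3)/4 = 3/4 kN
Load 2 — point force P=18 kN at a=2 m (b=L-a=2):
  R_A = Pb/L = 18·2/4 = 9 kN
  R_B = Pa/L = 18·2/4 = 9 kN
Load 3 — uniform load w=12 kN/m over full span:
  R_A = wL/2 = 12·4/2 = 24 kN
  R_B = wL/2 = 12·4/2 = 24 kN
Superposition: R_A = 129/4 kN, R_B = 135/4 kN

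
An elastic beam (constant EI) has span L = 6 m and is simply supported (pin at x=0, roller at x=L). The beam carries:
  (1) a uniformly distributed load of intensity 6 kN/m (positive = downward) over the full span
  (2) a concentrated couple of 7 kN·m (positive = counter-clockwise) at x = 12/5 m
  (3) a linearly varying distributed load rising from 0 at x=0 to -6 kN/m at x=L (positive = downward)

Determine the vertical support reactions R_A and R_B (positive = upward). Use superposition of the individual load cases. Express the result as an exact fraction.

Load 1 — uniform load w=6 kN/m over full span:
  R_A = wL/2 = 6·6/2 = 18 kN
  R_B = wL/2 = 6·6/2 = 18 kN
Load 2 — applied couple M₀=7 kN·m at a=12/5 m (b=L-a=18/5):
  R_A = M₀/L = 7/6 kN
  R_B = -M₀/L = -7/6 kN
Load 3 — triangular load w₀=-6 kN/m (0→w₀ over full span):
  R_A = w₀L/6 = (-6)·6/6 = -6 kN
  R_B = w₀L/3 = (-6)·6/3 = -12 kN
Superposition: R_A = 79/6 kN, R_B = 29/6 kN

R_A = 79/6 kN, R_B = 29/6 kN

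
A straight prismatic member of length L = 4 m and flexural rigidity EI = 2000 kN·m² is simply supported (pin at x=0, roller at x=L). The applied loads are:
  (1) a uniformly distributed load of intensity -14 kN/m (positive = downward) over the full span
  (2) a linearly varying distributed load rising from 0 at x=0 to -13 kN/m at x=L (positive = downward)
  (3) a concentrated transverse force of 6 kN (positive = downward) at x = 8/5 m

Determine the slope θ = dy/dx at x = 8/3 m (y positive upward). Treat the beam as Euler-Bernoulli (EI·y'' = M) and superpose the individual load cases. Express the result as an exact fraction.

Load 1 — uniform load w=-14 kN/m over full span:
  θ_1 = -w(L³-6Lx²+4x³)/(24EI) = -(-14)·(4³-6·4·(8/3)²+4·(8/3)³)/(24·2000) = -91/10125 rad
Load 2 — triangular load w₀=-13 kN/m (0→w₀ over full span):
  θ_2 = -w₀(7L⁴-30L²x²+15x⁴)/(360LEI) = -(-13)·(7·4⁴-30·4²·(8/3)²+15·(8/3)⁴)/(360·4·2000) = -1183/303750 rad
Load 3 — point force P=6 kN at a=8/5 m (b=L-a=12/5):
  θ_3 = -Pa(2L²-6Lx+3x²+a²)/(6LEI)  [x>a] = -6·(8/5)·(2·4²-6·4·(8/3)+3·(8/3)²+(8/5)²)/(6·4·2000) = 76/46875 rad
Superposition: θ = Σ θ_i = -85513/7593750 rad ≈ -0.011261 rad

θ(8/3) = -85513/7593750 rad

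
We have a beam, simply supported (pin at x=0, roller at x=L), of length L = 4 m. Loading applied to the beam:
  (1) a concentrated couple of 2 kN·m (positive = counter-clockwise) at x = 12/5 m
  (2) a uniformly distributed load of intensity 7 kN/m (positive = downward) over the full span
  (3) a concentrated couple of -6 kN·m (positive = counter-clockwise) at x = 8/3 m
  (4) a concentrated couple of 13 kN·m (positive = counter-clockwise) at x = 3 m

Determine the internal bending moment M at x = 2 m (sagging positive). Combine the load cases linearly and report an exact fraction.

Load 1 — applied couple M₀=2 kN·m at a=12/5 m (b=L-a=8/5):
  M_1 = M₀x/L  [x≤a] = 2·2/4 = 1 kN·m
Load 2 — uniform load w=7 kN/m over full span:
  M_2 = wx(L-x)/2 = 7·2·(4-2)/2 = 14 kN·m
Load 3 — applied couple M₀=-6 kN·m at a=8/3 m (b=L-a=4/3):
  M_3 = M₀x/L  [x≤a] = (-6)·2/4 = -3 kN·m
Load 4 — applied couple M₀=13 kN·m at a=3 m (b=L-a=1):
  M_4 = M₀x/L  [x≤a] = 13·2/4 = 13/2 kN·m
Superposition: M = Σ M_i = 37/2 kN·m ≈ 18.500000 kN·m

M(2) = 37/2 kN·m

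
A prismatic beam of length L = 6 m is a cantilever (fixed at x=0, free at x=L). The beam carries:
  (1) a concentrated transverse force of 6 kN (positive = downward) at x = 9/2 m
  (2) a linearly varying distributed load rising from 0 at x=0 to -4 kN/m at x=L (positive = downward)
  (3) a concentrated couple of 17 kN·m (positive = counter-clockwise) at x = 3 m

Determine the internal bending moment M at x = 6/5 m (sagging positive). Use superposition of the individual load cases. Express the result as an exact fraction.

Load 1 — point force P=6 kN at a=9/2 m (b=L-a=3/2):
  M_1 = -P(a-x)  [x≤a] = -6·((9/2)-(6/5)) = -99/5 kN·m
Load 2 — triangular load w₀=-4 kN/m (0→w₀ over full span):
  M_2 = w₀Lx/2 - w₀L²/3 - w₀x³/(6L) = (-4)·6·(6/5)/2 - (-4)·6²/3 - (-4)·(6/5)³/(6·6) = 4224/125 kN·m
Load 3 — applied couple M₀=17 kN·m at a=3 m (b=L-a=3):
  M_3 = M₀  [x≤a] = 17 = 17 kN·m
Superposition: M = Σ M_i = 3874/125 kN·m ≈ 30.992000 kN·m

M(6/5) = 3874/125 kN·m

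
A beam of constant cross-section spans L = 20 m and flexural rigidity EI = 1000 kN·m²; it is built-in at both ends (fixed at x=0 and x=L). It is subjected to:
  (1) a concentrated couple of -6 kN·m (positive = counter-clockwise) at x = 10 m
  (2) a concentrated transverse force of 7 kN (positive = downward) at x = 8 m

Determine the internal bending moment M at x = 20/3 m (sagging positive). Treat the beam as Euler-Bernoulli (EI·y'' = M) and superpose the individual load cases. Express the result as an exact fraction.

Load 1 — applied couple M₀=-6 kN·m at a=10 m (b=L-a=10):
  M_1 = R_Ax - M_A  [x≤a] with R_A=-9/20, M_A=-3/2 = (-9/20)·(20/3) - (-3/2) = -3/2 kN·m
Load 2 — point force P=7 kN at a=8 m (b=L-a=12):
  M_2 = Pb²(3a+b)x/L³ - Pab²/L²  [x≤a] = 7·12²·(3·8+12)·(20/3)/20³ - 7·8·12²/20² = 252/25 kN·m
Superposition: M = Σ M_i = 429/50 kN·m ≈ 8.580000 kN·m

M(20/3) = 429/50 kN·m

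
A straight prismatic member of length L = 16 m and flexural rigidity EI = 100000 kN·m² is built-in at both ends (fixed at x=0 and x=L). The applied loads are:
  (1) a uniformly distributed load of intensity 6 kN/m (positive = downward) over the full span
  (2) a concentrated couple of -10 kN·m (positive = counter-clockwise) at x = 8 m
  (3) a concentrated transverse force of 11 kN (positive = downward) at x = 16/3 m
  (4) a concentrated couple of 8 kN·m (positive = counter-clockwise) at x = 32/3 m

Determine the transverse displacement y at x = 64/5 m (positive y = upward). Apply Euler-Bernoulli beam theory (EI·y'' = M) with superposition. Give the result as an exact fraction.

Load 1 — uniform load w=6 kN/m over full span:
  y_1 = -wx²(L-x)²/(24EI) = -6·(64/5)²·(16-(64/5))²/(24·100000) = -8192/1953125 m
Load 2 — applied couple M₀=-10 kN·m at a=8 m (b=L-a=8):
  y_2 = (R_Ax³/6 - M_Ax²/2 - M₀(x-a)²/2)/EI  [x>a] with R_A=-15/16, M_A=-5/2 = ((-15/16)·(64/5)³/6 - (-5/2)·(64/5)²/2 - (-10)·((64/5)-8)²/2)/100000 = -6/78125 m
Load 3 — point force P=11 kN at a=16/3 m (b=L-a=32/3):
  y_3 = -Pa²(L-x)²(3bL-(3b+a)(L-x))/(6L³EI)  [x>a] = -11·(16/3)²·(16-(64/5))²·(3·(32/3)·16-(3·(32/3)+(16/3))·(16-(64/5)))/(6·16³·100000) = -16192/31640625 m
Load 4 — applied couple M₀=8 kN·m at a=32/3 m (b=L-a=16/3):
  y_4 = (R_Ax³/6 - M_Ax²/2 - M₀(x-a)²/2)/EI  [x>a] with R_A=2/3, M_A=8/3 = ((2/3)·(64/5)³/6 - (8/3)·(64/5)²/2 - 8·((64/5)-(32/3))²/2)/100000 = -128/3515625 m
Superposition: y = Σ y_i = -762422/158203125 m ≈ -0.004819 m

y(64/5) = -762422/158203125 m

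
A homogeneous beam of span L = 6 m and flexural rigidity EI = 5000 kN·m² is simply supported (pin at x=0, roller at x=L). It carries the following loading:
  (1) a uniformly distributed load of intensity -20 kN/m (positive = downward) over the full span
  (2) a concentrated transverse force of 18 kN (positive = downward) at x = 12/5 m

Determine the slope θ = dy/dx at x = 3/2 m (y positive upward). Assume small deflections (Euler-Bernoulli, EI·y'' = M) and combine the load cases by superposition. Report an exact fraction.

Load 1 — uniform load w=-20 kN/m over full span:
  θ_1 = -w(L³-6Lx²+4x³)/(24EI) = -(-20)·(6³-6·6·(3/2)²+4·(3/2)³)/(24·5000) = 99/4000 rad
Load 2 — point force P=18 kN at a=12/5 m (b=L-a=18/5):
  θ_2 = -Pb(L²-b²-3x²)/(6LEI)  [x≤a] = -18·(18/5)·(6²-(18/5)²-3·(3/2)²)/(6·6·5000) = -14661/2500000 rad
Superposition: θ = Σ θ_i = 23607/1250000 rad ≈ 0.018886 rad

θ(3/2) = 23607/1250000 rad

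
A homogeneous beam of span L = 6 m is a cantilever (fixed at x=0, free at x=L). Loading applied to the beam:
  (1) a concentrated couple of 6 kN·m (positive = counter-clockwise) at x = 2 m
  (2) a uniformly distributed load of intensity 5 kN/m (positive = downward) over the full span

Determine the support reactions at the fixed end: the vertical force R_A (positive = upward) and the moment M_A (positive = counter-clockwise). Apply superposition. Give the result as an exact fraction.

Load 1 — applied couple M₀=6 kN·m at a=2 m (b=L-a=4):
  R_A = 0 kN
  M_A = -M₀ = -6 kN·m
Load 2 — uniform load w=5 kN/m over full span:
  R_A = wL = 5·6 = 30 kN
  M_A = wL²/2 = 5·6²/2 = 90 kN·m
Superposition: R_A = 30 kN, M_A = 84 kN·m

R_A = 30 kN, M_A = 84 kN·m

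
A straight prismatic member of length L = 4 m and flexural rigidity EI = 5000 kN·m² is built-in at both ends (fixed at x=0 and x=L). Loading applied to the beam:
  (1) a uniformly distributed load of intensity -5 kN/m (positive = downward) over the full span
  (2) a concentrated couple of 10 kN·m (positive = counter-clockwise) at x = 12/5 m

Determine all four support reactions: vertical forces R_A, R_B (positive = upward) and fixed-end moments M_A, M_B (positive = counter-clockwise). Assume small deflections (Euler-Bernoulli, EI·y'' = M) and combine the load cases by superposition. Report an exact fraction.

R_A = -32/5 kN, M_A = -52/15 kN·m, R_B = -68/5 kN, M_B = 118/15 kN·m

Load 1 — uniform load w=-5 kN/m over full span:
  R_A = wL/2 = (-5)·4/2 = -10 kN
  M_A = wL²/12 = (-5)·4²/12 = -20/3 kN·m
  R_B = wL/2 = (-5)·4/2 = -10 kN
  M_B = -wL²/12 = -(-5)·4²/12 = 20/3 kN·m
Load 2 — applied couple M₀=10 kN·m at a=12/5 m (b=L-a=8/5):
  R_A = 6M₀ab/L³ = 6·10·(12/5)·(8/5)/4³ = 18/5 kN
  M_A = M₀b(2a-b)/L² = 10·(8/5)·(2·(12/5)-(8/5))/4² = 16/5 kN·m
  R_B = -6M₀ab/L³ = -6·10·(12/5)·(8/5)/4³ = -18/5 kN
  M_B = M₀a(2b-a)/L² = 10·(12/5)·(2·(8/5)-(12/5))/4² = 6/5 kN·m
Superposition: R_A = -32/5 kN, M_A = -52/15 kN·m, R_B = -68/5 kN, M_B = 118/15 kN·m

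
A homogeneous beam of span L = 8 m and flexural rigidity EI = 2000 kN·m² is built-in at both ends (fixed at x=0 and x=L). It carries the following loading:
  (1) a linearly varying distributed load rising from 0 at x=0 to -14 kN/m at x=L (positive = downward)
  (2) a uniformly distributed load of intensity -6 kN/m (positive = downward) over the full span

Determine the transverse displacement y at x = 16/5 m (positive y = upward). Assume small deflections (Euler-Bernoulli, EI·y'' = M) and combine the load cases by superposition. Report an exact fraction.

Load 1 — triangular load w₀=-14 kN/m (0→w₀ over full span):
  y_1 = -w₀x²(L-x)²(x+2L)/(120LEI) = -(-14)·(16/5)²·(8-(16/5))²·((16/5)+2·8)/(120·8·2000) = 64512/1953125 m
Load 2 — uniform load w=-6 kN/m over full span:
  y_2 = -wx²(L-x)²/(24EI) = -(-6)·(16/5)²·(8-(16/5))²/(24·2000) = 2304/78125 m
Superposition: y = Σ y_i = 122112/1953125 m ≈ 0.062521 m

y(16/5) = 122112/1953125 m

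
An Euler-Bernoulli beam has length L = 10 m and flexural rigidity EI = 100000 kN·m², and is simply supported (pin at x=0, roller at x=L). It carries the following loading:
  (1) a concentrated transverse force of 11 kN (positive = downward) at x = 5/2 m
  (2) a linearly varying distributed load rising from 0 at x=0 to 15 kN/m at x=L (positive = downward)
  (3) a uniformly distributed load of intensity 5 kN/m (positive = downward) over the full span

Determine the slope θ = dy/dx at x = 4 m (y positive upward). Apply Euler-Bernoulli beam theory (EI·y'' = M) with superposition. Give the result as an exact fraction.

θ(4) = -16883/9600000 rad

Load 1 — point force P=11 kN at a=5/2 m (b=L-a=15/2):
  θ_1 = -Pa(2L²-6Lx+3x²+a²)/(6LEI)  [x>a] = -11·(5/2)·(2·10²-6·10·4+3·4²+(5/2)²)/(6·10·100000) = -209/3200000 rad
Load 2 — triangular load w₀=15 kN/m (0→w₀ over full span):
  θ_2 = -w₀(7L⁴-30L²x²+15x⁴)/(360LEI) = -15·(7·10⁴-30·10²·4²+15·4⁴)/(360·10·100000) = -323/300000 rad
Load 3 — uniform load w=5 kN/m over full span:
  θ_3 = -w(L³-6Lx²+4x³)/(24EI) = -5·(10³-6·10·4²+4·4³)/(24·100000) = -37/60000 rad
Superposition: θ = Σ θ_i = -16883/9600000 rad ≈ -0.001759 rad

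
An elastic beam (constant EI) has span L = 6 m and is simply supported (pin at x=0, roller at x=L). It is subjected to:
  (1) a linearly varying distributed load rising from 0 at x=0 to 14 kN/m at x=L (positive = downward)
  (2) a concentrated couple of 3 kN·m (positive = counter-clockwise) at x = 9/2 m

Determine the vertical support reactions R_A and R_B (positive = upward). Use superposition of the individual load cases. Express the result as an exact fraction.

R_A = 29/2 kN, R_B = 55/2 kN

Load 1 — triangular load w₀=14 kN/m (0→w₀ over full span):
  R_A = w₀L/6 = 14·6/6 = 14 kN
  R_B = w₀L/3 = 14·6/3 = 28 kN
Load 2 — applied couple M₀=3 kN·m at a=9/2 m (b=L-a=3/2):
  R_A = M₀/L = 3/6 = 1/2 kN
  R_B = -M₀/L = -3/6 = -1/2 kN
Superposition: R_A = 29/2 kN, R_B = 55/2 kN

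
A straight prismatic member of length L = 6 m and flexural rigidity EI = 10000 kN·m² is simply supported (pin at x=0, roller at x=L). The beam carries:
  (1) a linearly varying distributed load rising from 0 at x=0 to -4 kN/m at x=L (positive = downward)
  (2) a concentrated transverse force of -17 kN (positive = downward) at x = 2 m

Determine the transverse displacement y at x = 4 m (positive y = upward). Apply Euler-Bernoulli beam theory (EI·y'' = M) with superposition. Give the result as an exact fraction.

Load 1 — triangular load w₀=-4 kN/m (0→w₀ over full span):
  y_1 = -w₀x(7L⁴-10L²x²+3x⁴)/(360LEI) = -(-4)·4·(7·6⁴-10·6²·4²+3·4⁴)/(360·6·10000) = 17/5625 m
Load 2 — point force P=-17 kN at a=2 m (b=L-a=4):
  y_2 = -Pa(L-x)(2Lx-a²-x²)/(6LEI)  [x>a] = -(-17)·2·(6-4)·(2·6·4-2²-4²)/(6·6·10000) = 119/22500 m
Superposition: y = Σ y_i = 187/22500 m ≈ 0.008311 m

y(4) = 187/22500 m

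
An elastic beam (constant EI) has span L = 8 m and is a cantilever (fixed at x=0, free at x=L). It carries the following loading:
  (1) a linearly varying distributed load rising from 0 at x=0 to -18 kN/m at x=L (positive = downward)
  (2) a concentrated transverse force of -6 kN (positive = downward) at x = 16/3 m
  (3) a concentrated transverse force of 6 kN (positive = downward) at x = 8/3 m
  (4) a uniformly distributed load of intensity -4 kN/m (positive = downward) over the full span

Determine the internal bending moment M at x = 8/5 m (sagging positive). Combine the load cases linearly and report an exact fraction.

Load 1 — triangular load w₀=-18 kN/m (0→w₀ over full span):
  M_1 = w₀Lx/2 - w₀L²/3 - w₀x³/(6L) = (-18)·8·(8/5)/2 - (-18)·8²/3 - (-18)·(8/5)³/(6·8) = 33792/125 kN·m
Load 2 — point force P=-6 kN at a=16/3 m (b=L-a=8/3):
  M_2 = -P(a-x)  [x≤a] = -(-6)·((16/3)-(8/5)) = 112/5 kN·m
Load 3 — point force P=6 kN at a=8/3 m (b=L-a=16/3):
  M_3 = -P(a-x)  [x≤a] = -6·((8/3)-(8/5)) = -32/5 kN·m
Load 4 — uniform load w=-4 kN/m over full span:
  M_4 = -w(L-x)²/2 = -(-4)·(8-(8/5))²/2 = 2048/25 kN·m
Superposition: M = Σ M_i = 46032/125 kN·m ≈ 368.256000 kN·m

M(8/5) = 46032/125 kN·m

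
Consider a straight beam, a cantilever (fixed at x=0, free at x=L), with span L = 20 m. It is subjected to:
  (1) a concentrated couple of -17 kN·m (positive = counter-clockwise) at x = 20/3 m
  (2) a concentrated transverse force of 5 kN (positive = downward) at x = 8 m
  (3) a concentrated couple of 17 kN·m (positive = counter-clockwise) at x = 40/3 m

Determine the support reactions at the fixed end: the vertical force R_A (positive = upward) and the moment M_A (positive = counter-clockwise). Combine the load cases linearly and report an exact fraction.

Load 1 — applied couple M₀=-17 kN·m at a=20/3 m (b=L-a=40/3):
  R_A = 0 kN
  M_A = -M₀ = -(-17) = 17 kN·m
Load 2 — point force P=5 kN at a=8 m (b=L-a=12):
  R_A = P = 5 kN
  M_A = Pa = 5·8 = 40 kN·m
Load 3 — applied couple M₀=17 kN·m at a=40/3 m (b=L-a=20/3):
  R_A = 0 kN
  M_A = -M₀ = -17 kN·m
Superposition: R_A = 5 kN, M_A = 40 kN·m

R_A = 5 kN, M_A = 40 kN·m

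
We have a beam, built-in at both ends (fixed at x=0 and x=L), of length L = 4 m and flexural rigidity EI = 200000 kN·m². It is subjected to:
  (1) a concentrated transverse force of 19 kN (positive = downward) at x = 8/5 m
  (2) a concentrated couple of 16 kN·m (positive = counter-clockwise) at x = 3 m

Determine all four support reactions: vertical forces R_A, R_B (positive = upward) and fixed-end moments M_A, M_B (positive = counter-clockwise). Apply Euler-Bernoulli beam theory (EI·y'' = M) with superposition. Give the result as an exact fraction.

Load 1 — point force P=19 kN at a=8/5 m (b=L-a=12/5):
  R_A = Pb²(3a+b)/L³ = 19·(12/5)²·(3·(8/5)+(12/5))/4³ = 1539/125 kN
  M_A = Pab²/L² = 19·(8/5)·(12/5)²/4² = 1368/125 kN·m
  R_B = Pa²(a+3b)/L³ = 19·(8/5)²·((8/5)+3·(12/5))/4³ = 836/125 kN
  M_B = -Pa²b/L² = -19·(8/5)²·(12/5)/4² = -912/125 kN·m
Load 2 — applied couple M₀=16 kN·m at a=3 m (b=L-a=1):
  R_A = 6M₀ab/L³ = 6·16·3·1/4³ = 9/2 kN
  M_A = M₀b(2a-b)/L² = 16·1·(2·3-1)/4² = 5 kN·m
  R_B = -6M₀ab/L³ = -6·16·3·1/4³ = -9/2 kN
  M_B = M₀a(2b-a)/L² = 16·3·(2·1-3)/4² = -3 kN·m
Superposition: R_A = 4203/250 kN, M_A = 1993/125 kN·m, R_B = 547/250 kN, M_B = -1287/125 kN·m

R_A = 4203/250 kN, M_A = 1993/125 kN·m, R_B = 547/250 kN, M_B = -1287/125 kN·m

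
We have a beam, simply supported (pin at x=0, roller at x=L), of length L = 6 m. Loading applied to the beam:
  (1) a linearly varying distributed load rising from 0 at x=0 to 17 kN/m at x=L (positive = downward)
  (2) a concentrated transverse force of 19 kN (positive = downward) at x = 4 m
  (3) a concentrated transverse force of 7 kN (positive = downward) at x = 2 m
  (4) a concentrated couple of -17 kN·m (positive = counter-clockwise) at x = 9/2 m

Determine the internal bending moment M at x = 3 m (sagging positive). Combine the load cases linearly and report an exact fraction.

M(3) = 223/4 kN·m

Load 1 — triangular load w₀=17 kN/m (0→w₀ over full span):
  M_1 = w₀Lx/6 - w₀x³/(6L) = 17·6·3/6 - 17·3³/(6·6) = 153/4 kN·m
Load 2 — point force P=19 kN at a=4 m (b=L-a=2):
  M_2 = Pbx/L  [x≤a] = 19·2·3/6 = 19 kN·m
Load 3 — point force P=7 kN at a=2 m (b=L-a=4):
  M_3 = Pa(L-x)/L  [x>a] = 7·2·(6-3)/6 = 7 kN·m
Load 4 — applied couple M₀=-17 kN·m at a=9/2 m (b=L-a=3/2):
  M_4 = M₀x/L  [x≤a] = (-17)·3/6 = -17/2 kN·m
Superposition: M = Σ M_i = 223/4 kN·m ≈ 55.750000 kN·m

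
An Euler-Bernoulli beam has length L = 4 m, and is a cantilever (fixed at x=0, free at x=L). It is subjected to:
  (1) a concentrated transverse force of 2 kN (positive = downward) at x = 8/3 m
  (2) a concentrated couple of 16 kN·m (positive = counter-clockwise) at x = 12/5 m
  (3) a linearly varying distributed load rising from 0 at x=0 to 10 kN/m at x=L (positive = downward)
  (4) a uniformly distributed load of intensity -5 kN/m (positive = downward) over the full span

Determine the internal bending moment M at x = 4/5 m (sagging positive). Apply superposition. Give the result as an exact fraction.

Load 1 — point force P=2 kN at a=8/3 m (b=L-a=4/3):
  M_1 = -P(a-x)  [x≤a] = -2·((8/3)-(4/5)) = -56/15 kN·m
Load 2 — applied couple M₀=16 kN·m at a=12/5 m (b=L-a=8/5):
  M_2 = M₀  [x≤a] = 16 = 16 kN·m
Load 3 — triangular load w₀=10 kN/m (0→w₀ over full span):
  M_3 = w₀Lx/2 - w₀L²/3 - w₀x³/(6L) = 10·4·(4/5)/2 - 10·4²/3 - 10·(4/5)³/(6·4) = -2816/75 kN·m
Load 4 — uniform load w=-5 kN/m over full span:
  M_4 = -w(L-x)²/2 = -(-5)·(4-(4/5))²/2 = 128/5 kN·m
Superposition: M = Σ M_i = 8/25 kN·m ≈ 0.320000 kN·m

M(4/5) = 8/25 kN·m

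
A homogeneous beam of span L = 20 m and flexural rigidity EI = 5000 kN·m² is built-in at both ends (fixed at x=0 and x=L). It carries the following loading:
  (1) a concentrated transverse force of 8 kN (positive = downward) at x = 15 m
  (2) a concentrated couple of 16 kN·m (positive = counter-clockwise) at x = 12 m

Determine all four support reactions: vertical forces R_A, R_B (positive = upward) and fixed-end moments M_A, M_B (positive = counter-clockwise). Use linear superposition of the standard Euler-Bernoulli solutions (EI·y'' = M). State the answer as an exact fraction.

R_A = 1201/500 kN, M_A = 631/50 kN·m, R_B = 2799/500 kN, M_B = -1029/50 kN·m

Load 1 — point force P=8 kN at a=15 m (b=L-a=5):
  R_A = Pb²(3a+b)/L³ = 8·5²·(3·15+5)/20³ = 5/4 kN
  M_A = Pab²/L² = 8·15·5²/20² = 15/2 kN·m
  R_B = Pa²(a+3b)/L³ = 8·15²·(15+3·5)/20³ = 27/4 kN
  M_B = -Pa²b/L² = -8·15²·5/20² = -45/2 kN·m
Load 2 — applied couple M₀=16 kN·m at a=12 m (b=L-a=8):
  R_A = 6M₀ab/L³ = 6·16·12·8/20³ = 144/125 kN
  M_A = M₀b(2a-b)/L² = 16·8·(2·12-8)/20² = 128/25 kN·m
  R_B = -6M₀ab/L³ = -6·16·12·8/20³ = -144/125 kN
  M_B = M₀a(2b-a)/L² = 16·12·(2·8-12)/20² = 48/25 kN·m
Superposition: R_A = 1201/500 kN, M_A = 631/50 kN·m, R_B = 2799/500 kN, M_B = -1029/50 kN·m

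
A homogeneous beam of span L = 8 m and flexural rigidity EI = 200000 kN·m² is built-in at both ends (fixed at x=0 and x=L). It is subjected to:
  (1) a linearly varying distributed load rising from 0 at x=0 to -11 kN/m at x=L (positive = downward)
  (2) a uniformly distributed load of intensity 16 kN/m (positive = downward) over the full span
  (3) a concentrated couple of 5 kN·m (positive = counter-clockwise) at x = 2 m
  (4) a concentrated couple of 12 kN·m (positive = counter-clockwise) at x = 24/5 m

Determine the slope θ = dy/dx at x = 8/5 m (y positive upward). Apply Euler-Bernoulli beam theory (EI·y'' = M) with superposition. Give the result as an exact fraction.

θ(8/5) = -21323/93750000 rad

Load 1 — triangular load w₀=-11 kN/m (0→w₀ over full span):
  θ_1 = -w₀(2x(L-x)(L-2x)(x+2L)+x²(L-x)²)/(120LEI) = -(-11)·(2·(8/5)·(8-(8/5))·(8-2·(8/5))·((8/5)+2·8)+(8/5)²·(8-(8/5))²)/(120·8·200000) = 616/5859375 rad
Load 2 — uniform load w=16 kN/m over full span:
  θ_2 = -wx(L-x)(L-2x)/(12EI) = -16·(8/5)·(8-(8/5))·(8-2·(8/5))/(12·200000) = -128/390625 rad
Load 3 — applied couple M₀=5 kN·m at a=2 m (b=L-a=6):
  θ_3 = (R_Ax²/2 - M_Ax)/EI  [x≤a] with R_A=45/64, M_A=-15/16 = ((45/64)·(8/5)²/2 - (-15/16)·(8/5))/200000 = 3/250000 rad
Load 4 — applied couple M₀=12 kN·m at a=24/5 m (b=L-a=16/5):
  θ_4 = (R_Ax²/2 - M_Ax)/EI  [x≤a] with R_A=54/25, M_A=96/25 = ((54/25)·(8/5)²/2 - (96/25)·(8/5))/200000 = -33/1953125 rad
Superposition: θ = Σ θ_i = -21323/93750000 rad ≈ -0.000227 rad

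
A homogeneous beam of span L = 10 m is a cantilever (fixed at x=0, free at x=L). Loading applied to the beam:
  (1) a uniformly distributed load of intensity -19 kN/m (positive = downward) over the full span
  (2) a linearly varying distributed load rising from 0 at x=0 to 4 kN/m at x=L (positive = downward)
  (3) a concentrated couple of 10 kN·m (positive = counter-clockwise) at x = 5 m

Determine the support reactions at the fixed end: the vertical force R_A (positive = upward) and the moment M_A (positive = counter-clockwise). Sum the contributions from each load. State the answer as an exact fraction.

Load 1 — uniform load w=-19 kN/m over full span:
  R_A = wL = (-19)·10 = -190 kN
  M_A = wL²/2 = (-19)·10²/2 = -950 kN·m
Load 2 — triangular load w₀=4 kN/m (0→w₀ over full span):
  R_A = w₀L/2 = 4·10/2 = 20 kN
  M_A = w₀L²/3 = 4·10²/3 = 400/3 kN·m
Load 3 — applied couple M₀=10 kN·m at a=5 m (b=L-a=5):
  R_A = 0 kN
  M_A = -M₀ = -10 kN·m
Superposition: R_A = -170 kN, M_A = -2480/3 kN·m

R_A = -170 kN, M_A = -2480/3 kN·m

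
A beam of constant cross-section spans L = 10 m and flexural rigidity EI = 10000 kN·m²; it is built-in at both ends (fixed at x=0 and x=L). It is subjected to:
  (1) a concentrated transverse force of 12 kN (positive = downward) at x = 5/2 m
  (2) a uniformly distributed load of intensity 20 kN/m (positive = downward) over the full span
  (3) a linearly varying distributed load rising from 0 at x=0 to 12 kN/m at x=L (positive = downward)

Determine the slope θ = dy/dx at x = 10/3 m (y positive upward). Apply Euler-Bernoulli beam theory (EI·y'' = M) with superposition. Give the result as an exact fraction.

Load 1 — point force P=12 kN at a=5/2 m (b=L-a=15/2):
  θ_1 = Pa²(L-x)(2bL-(3b+a)(L-x))/(2L³EI)  [x>a] = 12·(5/2)²·(10-(10/3))·(2·(15/2)·10-(3·(15/2)+(5/2))·(10-(10/3)))/(2·10³·10000) = -1/2400 rad
Load 2 — uniform load w=20 kN/m over full span:
  θ_2 = -wx(L-x)(L-2x)/(12EI) = -20·(10/3)·(10-(10/3))·(10-2·(10/3))/(12·10000) = -1/81 rad
Load 3 — triangular load w₀=12 kN/m (0→w₀ over full span):
  θ_3 = -w₀(2x(L-x)(L-2x)(x+2L)+x²(L-x)²)/(120LEI) = -12·(2·(10/3)·(10-(10/3))·(10-2·(10/3))·((10/3)+2·10)+(10/3)²·(10-(10/3))²)/(120·10·10000) = -8/2025 rad
Superposition: θ = Σ θ_i = -361/21600 rad ≈ -0.016713 rad

θ(10/3) = -361/21600 rad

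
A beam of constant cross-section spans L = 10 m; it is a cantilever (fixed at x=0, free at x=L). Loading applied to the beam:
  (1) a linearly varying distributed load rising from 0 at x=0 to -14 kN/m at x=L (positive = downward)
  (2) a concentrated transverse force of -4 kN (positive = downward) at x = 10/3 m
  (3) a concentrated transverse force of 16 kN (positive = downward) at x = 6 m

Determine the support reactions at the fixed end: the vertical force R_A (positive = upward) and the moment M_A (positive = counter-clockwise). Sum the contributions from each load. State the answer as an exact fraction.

Load 1 — triangular load w₀=-14 kN/m (0→w₀ over full span):
  R_A = w₀L/2 = (-14)·10/2 = -70 kN
  M_A = w₀L²/3 = (-14)·10²/3 = -1400/3 kN·m
Load 2 — point force P=-4 kN at a=10/3 m (b=L-a=20/3):
  R_A = P = (-4) = -4 kN
  M_A = Pa = (-4)·(10/3) = -40/3 kN·m
Load 3 — point force P=16 kN at a=6 m (b=L-a=4):
  R_A = P = 16 kN
  M_A = Pa = 16·6 = 96 kN·m
Superposition: R_A = -58 kN, M_A = -384 kN·m

R_A = -58 kN, M_A = -384 kN·m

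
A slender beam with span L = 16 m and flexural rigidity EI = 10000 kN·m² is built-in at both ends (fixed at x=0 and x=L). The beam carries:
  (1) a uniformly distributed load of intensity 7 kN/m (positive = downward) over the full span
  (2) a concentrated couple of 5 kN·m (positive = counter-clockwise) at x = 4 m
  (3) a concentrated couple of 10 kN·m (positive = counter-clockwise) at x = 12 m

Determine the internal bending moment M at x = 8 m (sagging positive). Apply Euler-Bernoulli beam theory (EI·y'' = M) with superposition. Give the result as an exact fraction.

M(8) = 911/12 kN·m

Load 1 — uniform load w=7 kN/m over full span:
  M_1 = wLx/2 - wL²/12 - wx²/2 = 7·16·8/2 - 7·16²/12 - 7·8²/2 = 224/3 kN·m
Load 2 — applied couple M₀=5 kN·m at a=4 m (b=L-a=12):
  M_2 = R_Ax - M_A - M₀  [x>a] with R_A=45/128, M_A=-15/16 = (45/128)·8 - (-15/16) - 5 = -5/4 kN·m
Load 3 — applied couple M₀=10 kN·m at a=12 m (b=L-a=4):
  M_3 = R_Ax - M_A  [x≤a] with R_A=45/64, M_A=25/8 = (45/64)·8 - (25/8) = 5/2 kN·m
Superposition: M = Σ M_i = 911/12 kN·m ≈ 75.916667 kN·m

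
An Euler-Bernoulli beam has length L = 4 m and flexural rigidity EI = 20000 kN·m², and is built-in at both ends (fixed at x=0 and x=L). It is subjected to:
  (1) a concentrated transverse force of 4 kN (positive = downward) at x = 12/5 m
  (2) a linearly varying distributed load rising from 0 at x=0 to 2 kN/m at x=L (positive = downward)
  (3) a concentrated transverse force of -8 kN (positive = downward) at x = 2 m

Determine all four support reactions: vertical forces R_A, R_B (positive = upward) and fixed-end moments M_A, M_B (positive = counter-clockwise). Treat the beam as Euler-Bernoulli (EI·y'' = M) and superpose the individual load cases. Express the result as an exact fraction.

R_A = -174/125 kN, M_A = -524/375 kN·m, R_B = 174/125 kN, M_B = 12/125 kN·m

Load 1 — point force P=4 kN at a=12/5 m (b=L-a=8/5):
  R_A = Pb²(3a+b)/L³ = 4·(8/5)²·(3·(12/5)+(8/5))/4³ = 176/125 kN
  M_A = Pab²/L² = 4·(12/5)·(8/5)²/4² = 192/125 kN·m
  R_B = Pa²(a+3b)/L³ = 4·(12/5)²·((12/5)+3·(8/5))/4³ = 324/125 kN
  M_B = -Pa²b/L² = -4·(12/5)²·(8/5)/4² = -288/125 kN·m
Load 2 — triangular load w₀=2 kN/m (0→w₀ over full span):
  R_A = 3w₀L/20 = 3·2·4/20 = 6/5 kN
  M_A = w₀L²/30 = 2·4²/30 = 16/15 kN·m
  R_B = 7w₀L/20 = 7·2·4/20 = 14/5 kN
  M_B = -w₀L²/20 = -2·4²/20 = -8/5 kN·m
Load 3 — point force P=-8 kN at a=2 m (b=L-a=2):
  R_A = Pb²(3a+b)/L³ = (-8)·2²·(3·2+2)/4³ = -4 kN
  M_A = Pab²/L² = (-8)·2·2²/4² = -4 kN·m
  R_B = Pa²(a+3b)/L³ = (-8)·2²·(2+3·2)/4³ = -4 kN
  M_B = -Pa²b/L² = -(-8)·2²·2/4² = 4 kN·m
Superposition: R_A = -174/125 kN, M_A = -524/375 kN·m, R_B = 174/125 kN, M_B = 12/125 kN·m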